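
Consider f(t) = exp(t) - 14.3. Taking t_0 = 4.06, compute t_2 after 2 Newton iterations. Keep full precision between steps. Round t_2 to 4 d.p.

2.8306

f'(t) = exp(t)
t_0 = 4.060000: f = 43.674311, f' = 57.974311 → t_1 = 4.060000 - (43.674311)/(57.974311) = 3.306661
t_1 = 3.306661: f = 12.993838, f' = 27.293838 → t_2 = 3.306661 - (12.993838)/(27.293838) = 2.830589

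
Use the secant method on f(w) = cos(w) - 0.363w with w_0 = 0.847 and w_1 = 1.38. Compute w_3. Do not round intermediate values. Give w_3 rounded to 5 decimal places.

f(w_0) = 0.354773, f(w_1) = -0.311299
w_2 = 1.380000 - (-0.311299)·(1.380000 - 0.847000)/(-0.311299 - (0.354773)) = 1.130894; f(w_2) = 0.015336
w_3 = 1.130894 - (0.015336)·(1.130894 - 1.380000)/(0.015336 - (-0.311299)) = 1.142590; f(w_3) = 0.000479

1.14259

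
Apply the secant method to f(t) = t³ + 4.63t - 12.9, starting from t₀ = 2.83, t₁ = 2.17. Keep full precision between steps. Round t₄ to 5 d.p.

1.70997

f(t_0) = 22.868087, f(t_1) = 7.365413
t_2 = 2.170000 - (7.365413)·(2.170000 - 2.830000)/(7.365413 - (22.868087)) = 1.856430; f(t_2) = 2.093147
t_3 = 1.856430 - (2.093147)·(1.856430 - 2.170000)/(2.093147 - (7.365413)) = 1.731939; f(t_3) = 0.314029
t_4 = 1.731939 - (0.314029)·(1.731939 - 1.856430)/(0.314029 - (2.093147)) = 1.709966; f(t_4) = 0.017052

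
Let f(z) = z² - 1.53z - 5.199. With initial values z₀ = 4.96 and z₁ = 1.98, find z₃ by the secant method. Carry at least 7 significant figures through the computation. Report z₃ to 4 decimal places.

3.3153

f(z_0) = 11.813800, f(z_1) = -4.308000
z_2 = 1.980000 - (-4.308000)·(1.980000 - 4.960000)/(-4.308000 - (11.813800)) = 2.776303; f(z_2) = -1.738885
z_3 = 2.776303 - (-1.738885)·(2.776303 - 1.980000)/(-1.738885 - (-4.308000)) = 3.315274; f(z_3) = 0.719675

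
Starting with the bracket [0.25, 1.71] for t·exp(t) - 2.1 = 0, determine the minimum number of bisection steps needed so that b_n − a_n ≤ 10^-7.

Initial width b − a = 1.71 − 0.25 = 1.460000.
After n steps the width is (b−a)/2^n; need (b−a)/2^n ≤ 10^-7.
So n ≥ log₂(1.460000/10^-7) = log₂(14600000.0000) ≈ 23.7995.
Hence n = 24.

24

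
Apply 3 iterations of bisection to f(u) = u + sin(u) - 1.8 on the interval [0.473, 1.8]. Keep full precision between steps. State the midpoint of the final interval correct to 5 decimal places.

1.05356

f(0.473000) = -0.871441, f(1.800000) = 0.973848 (opposite signs)
step 1: m = 1.136500, f(m) = 0.243666 > 0 → root in [0.473000, 1.136500]
step 2: m = 0.804750, f(m) = -0.274593 < 0 → root in [0.804750, 1.136500]
step 3: m = 0.970625, f(m) = -0.004136 < 0 → root in [0.970625, 1.136500]
Midpoint of [0.970625, 1.136500] = 1.053562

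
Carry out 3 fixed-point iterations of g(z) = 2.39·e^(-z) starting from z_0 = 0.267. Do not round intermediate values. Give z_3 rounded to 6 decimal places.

1.628874

z_1 = g(0.267000) = 1.829959
z_2 = g(1.829959) = 0.383404
z_3 = g(0.383404) = 1.628874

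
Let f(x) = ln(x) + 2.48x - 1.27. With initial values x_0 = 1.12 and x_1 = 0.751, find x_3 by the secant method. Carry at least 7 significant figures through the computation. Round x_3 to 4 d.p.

f(x_0) = 1.620929, f(x_1) = 0.306130
x_2 = 0.751000 - (0.306130)·(0.751000 - 1.120000)/(0.306130 - (1.620929)) = 0.665084; f(x_2) = -0.028433
x_3 = 0.665084 - (-0.028433)·(0.665084 - 0.751000)/(-0.028433 - (0.306130)) = 0.672386; f(x_3) = 0.000594

0.6724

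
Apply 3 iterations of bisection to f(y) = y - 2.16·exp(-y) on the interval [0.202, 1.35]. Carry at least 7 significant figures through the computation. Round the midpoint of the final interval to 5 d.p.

0.84775

f(0.202000) = -1.562925, f(1.350000) = 0.790041 (opposite signs)
step 1: m = 0.776000, f(m) = -0.218126 < 0 → root in [0.776000, 1.350000]
step 2: m = 1.063000, f(m) = 0.316897 > 0 → root in [0.776000, 1.063000]
step 3: m = 0.919500, f(m) = 0.058268 > 0 → root in [0.776000, 0.919500]
Midpoint of [0.776000, 0.919500] = 0.847750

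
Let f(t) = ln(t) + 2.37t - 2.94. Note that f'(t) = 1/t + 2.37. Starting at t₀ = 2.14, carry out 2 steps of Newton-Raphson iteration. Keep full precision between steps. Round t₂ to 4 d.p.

t_0 = 2.140000: f = 2.892606, f' = 2.837290 → t_1 = 2.140000 - (2.892606)/(2.837290) = 1.120504
t_1 = 1.120504: f = -0.170627, f' = 3.262456 → t_2 = 1.120504 - (-0.170627)/(3.262456) = 1.172804

1.1728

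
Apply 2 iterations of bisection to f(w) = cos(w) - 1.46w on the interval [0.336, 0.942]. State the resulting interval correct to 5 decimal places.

[0.48750, 0.63900]

f(0.336000) = 0.453521, f(0.942000) = -0.787148 (opposite signs)
step 1: m = 0.639000, f(m) = -0.130247 < 0 → root in [0.336000, 0.639000]
step 2: m = 0.487500, f(m) = 0.171757 > 0 → root in [0.487500, 0.639000]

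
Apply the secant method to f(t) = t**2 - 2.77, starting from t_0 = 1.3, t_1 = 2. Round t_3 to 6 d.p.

1.660902

f(t_0) = -1.080000, f(t_1) = 1.230000
t_2 = 2.000000 - (1.230000)·(2.000000 - 1.300000)/(1.230000 - (-1.080000)) = 1.627273; f(t_2) = -0.121983
t_3 = 1.627273 - (-0.121983)·(1.627273 - 2.000000)/(-0.121983 - (1.230000)) = 1.660902; f(t_3) = -0.011404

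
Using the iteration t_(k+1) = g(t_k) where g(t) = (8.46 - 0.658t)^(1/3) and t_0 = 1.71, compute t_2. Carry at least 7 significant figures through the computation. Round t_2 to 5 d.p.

t_1 = g(1.710000) = 1.942957
t_2 = g(1.942957) = 1.929327

1.92933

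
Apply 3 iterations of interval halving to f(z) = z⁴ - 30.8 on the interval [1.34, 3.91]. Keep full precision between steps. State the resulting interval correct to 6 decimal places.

[2.303750, 2.625000]

f(1.340000) = -27.575821, f(3.910000) = 202.926002 (opposite signs)
step 1: m = 2.625000, f(m) = 16.680713 > 0 → root in [1.340000, 2.625000]
step 2: m = 1.982500, f(m) = -15.352693 < 0 → root in [1.982500, 2.625000]
step 3: m = 2.303750, f(m) = -2.632948 < 0 → root in [2.303750, 2.625000]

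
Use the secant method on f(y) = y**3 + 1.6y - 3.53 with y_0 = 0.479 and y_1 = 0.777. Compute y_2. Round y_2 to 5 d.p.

f(y_0) = -2.653698, f(y_1) = -1.817703
y_2 = 0.777000 - (-1.817703)·(0.777000 - 0.479000)/(-1.817703 - (-2.653698)) = 1.424941; f(y_2) = 1.643185

1.42494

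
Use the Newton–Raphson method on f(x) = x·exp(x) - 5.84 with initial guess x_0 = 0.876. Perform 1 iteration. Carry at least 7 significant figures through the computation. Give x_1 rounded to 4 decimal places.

1.7054

f'(x) = (x + 1)·exp(x)
x_0 = 0.876000: f = -3.736483, f' = 4.504793 → x_1 = 0.876000 - (-3.736483)/(4.504793) = 1.705446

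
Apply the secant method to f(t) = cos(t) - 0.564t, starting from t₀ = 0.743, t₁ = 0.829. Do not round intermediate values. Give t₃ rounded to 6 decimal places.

0.982760

f(t_0) = 0.317390, f(t_1) = 0.208057
t_2 = 0.829000 - (0.208057)·(0.829000 - 0.743000)/(0.208057 - (0.317390)) = 0.992655; f(t_2) = -0.013390
t_3 = 0.992655 - (-0.013390)·(0.992655 - 0.829000)/(-0.013390 - (0.208057)) = 0.982760; f(t_3) = 0.000452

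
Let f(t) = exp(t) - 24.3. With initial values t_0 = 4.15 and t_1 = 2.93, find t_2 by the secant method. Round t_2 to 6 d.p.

3.082065

Secant update: t_(k+1) = t_k − f(t_k)·(t_k − t_(k-1))/(f(t_k) − f(t_(k-1))).
f(t_0) = 39.134000, f(t_1) = -5.572370
t_2 = 2.930000 - (-5.572370)·(2.930000 - 4.150000)/(-5.572370 - (39.134000)) = 3.082065; f(t_2) = -2.496612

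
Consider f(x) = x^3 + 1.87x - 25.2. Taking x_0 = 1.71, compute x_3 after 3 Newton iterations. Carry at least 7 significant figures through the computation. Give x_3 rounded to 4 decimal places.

f'(x) = 3x^2 + 1.87
x_0 = 1.710000: f = -17.002089, f' = 10.642300 → x_1 = 1.710000 - (-17.002089)/(10.642300) = 3.307595
x_1 = 3.307595: f = 17.170915, f' = 34.690561 → x_2 = 3.307595 - (17.170915)/(34.690561) = 2.812622
x_2 = 2.812622: f = 2.309804, f' = 25.602522 → x_3 = 2.812622 - (2.309804)/(25.602522) = 2.722404

2.7224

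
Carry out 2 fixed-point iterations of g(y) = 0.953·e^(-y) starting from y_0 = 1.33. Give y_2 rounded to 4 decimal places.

0.7407

y_1 = g(1.330000) = 0.252047
y_2 = g(0.252047) = 0.740680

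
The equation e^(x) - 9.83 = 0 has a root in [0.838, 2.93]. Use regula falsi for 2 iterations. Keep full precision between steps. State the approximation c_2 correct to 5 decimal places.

2.13569

False-position update: c = (a·f(b) − b·f(a))/(f(b) − f(a)); replace the endpoint whose sign matches f(c).
f(0.838000) = -7.518261, f(2.930000) = 8.897630
step 1: c = 1.796108, f(c) = -3.803850 < 0 → new bracket [1.796108, 2.930000]
step 2: c = 2.135687, f(c) = -1.367140 < 0 → new bracket [2.135687, 2.930000]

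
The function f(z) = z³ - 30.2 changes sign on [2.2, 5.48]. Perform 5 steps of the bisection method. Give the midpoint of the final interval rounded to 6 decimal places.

3.071250

f(2.200000) = -19.552000, f(5.480000) = 134.366592 (opposite signs)
step 1: m = 3.840000, f(m) = 26.423104 > 0 → root in [2.200000, 3.840000]
step 2: m = 3.020000, f(m) = -2.656392 < 0 → root in [3.020000, 3.840000]
step 3: m = 3.430000, f(m) = 10.153607 > 0 → root in [3.020000, 3.430000]
step 4: m = 3.225000, f(m) = 3.342016 > 0 → root in [3.020000, 3.225000]
step 5: m = 3.122500, f(m) = 0.244395 > 0 → root in [3.020000, 3.122500]
Midpoint of [3.020000, 3.122500] = 3.071250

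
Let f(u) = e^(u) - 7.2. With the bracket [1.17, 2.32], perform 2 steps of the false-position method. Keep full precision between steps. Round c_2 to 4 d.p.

f(1.170000) = -3.978007, f(2.320000) = 2.975674
step 1: c = 1.827883, f(c) = -0.979297 < 0 → new bracket [1.827883, 2.320000]
step 2: c = 1.949737, f(c) = -0.173162 < 0 → new bracket [1.949737, 2.320000]

1.9497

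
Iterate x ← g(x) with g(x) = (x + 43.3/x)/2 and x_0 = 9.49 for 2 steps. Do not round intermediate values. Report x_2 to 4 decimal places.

6.5944

x_1 = g(9.490000) = 7.026349
x_2 = g(7.026349) = 6.594433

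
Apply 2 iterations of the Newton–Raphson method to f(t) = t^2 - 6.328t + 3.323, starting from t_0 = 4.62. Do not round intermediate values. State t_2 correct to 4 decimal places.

5.7819

Newton update: t ← t − f(t)/f'(t).
f'(t) = 2t - 6.328
t_0 = 4.620000: f = -4.567960, f' = 2.912000 → t_1 = 4.620000 - (-4.567960)/(2.912000) = 6.188668
t_1 = 6.188668: f = 2.460718, f' = 6.049335 → t_2 = 6.188668 - (2.460718)/(6.049335) = 5.781893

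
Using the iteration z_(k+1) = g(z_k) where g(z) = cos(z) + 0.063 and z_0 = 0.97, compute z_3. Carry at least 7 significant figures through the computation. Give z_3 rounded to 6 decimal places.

z_1 = g(0.970000) = 0.628300
z_2 = g(0.628300) = 0.872028
z_3 = g(0.872028) = 0.706275

0.706275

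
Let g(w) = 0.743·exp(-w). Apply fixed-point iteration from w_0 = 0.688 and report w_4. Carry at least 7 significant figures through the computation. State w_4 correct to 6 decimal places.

w_1 = g(0.688000) = 0.373417
w_2 = g(0.373417) = 0.511465
w_3 = g(0.511465) = 0.445515
w_4 = g(0.445515) = 0.475887

0.475887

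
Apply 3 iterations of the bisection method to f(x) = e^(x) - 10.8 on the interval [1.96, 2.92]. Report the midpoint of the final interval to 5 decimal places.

2.38000

f(1.960000) = -3.700673, f(2.920000) = 7.741287 (opposite signs)
step 1: m = 2.440000, f(m) = 0.673041 > 0 → root in [1.960000, 2.440000]
step 2: m = 2.200000, f(m) = -1.774987 < 0 → root in [2.200000, 2.440000]
step 3: m = 2.320000, f(m) = -0.624326 < 0 → root in [2.320000, 2.440000]
Midpoint of [2.320000, 2.440000] = 2.380000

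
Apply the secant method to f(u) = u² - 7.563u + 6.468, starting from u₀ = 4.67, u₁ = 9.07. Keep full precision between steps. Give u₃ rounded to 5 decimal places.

f(u_0) = -7.042310, f(u_1) = 20.136490
u_2 = 9.070000 - (20.136490)·(9.070000 - 4.670000)/(20.136490 - (-7.042310)) = 5.810086; f(u_2) = -3.716582
u_3 = 5.810086 - (-3.716582)·(5.810086 - 9.070000)/(-3.716582 - (20.136490)) = 6.318018; f(u_3) = -1.397820

6.31802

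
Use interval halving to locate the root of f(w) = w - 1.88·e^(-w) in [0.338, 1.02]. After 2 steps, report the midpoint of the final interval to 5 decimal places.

0.76425

f(0.338000) = -1.002807, f(1.020000) = 0.342082 (opposite signs)
step 1: m = 0.679000, f(m) = -0.274393 < 0 → root in [0.679000, 1.020000]
step 2: m = 0.849500, f(m) = 0.045558 > 0 → root in [0.679000, 0.849500]
Midpoint of [0.679000, 0.849500] = 0.764250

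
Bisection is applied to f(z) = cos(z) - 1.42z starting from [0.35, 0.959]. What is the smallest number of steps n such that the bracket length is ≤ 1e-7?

23

Initial width b − a = 0.959 − 0.35 = 0.609000.
After n steps the width is (b−a)/2^n; need (b−a)/2^n ≤ 1e-7.
So n ≥ log₂(0.609000/1e-7) = log₂(6090000.0000) ≈ 22.5380.
Hence n = 23.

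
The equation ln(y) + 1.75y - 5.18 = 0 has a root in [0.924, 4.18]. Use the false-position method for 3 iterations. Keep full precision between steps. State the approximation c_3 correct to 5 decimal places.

False-position update: c = (a·f(b) − b·f(a))/(f(b) − f(a)); replace the endpoint whose sign matches f(c).
f(0.924000) = -3.642043, f(4.180000) = 3.565311
step 1: c = 2.569332, f(c) = 0.259977 > 0 → new bracket [0.924000, 2.569332]
step 2: c = 2.459710, f(c) = 0.024535 > 0 → new bracket [0.924000, 2.459710]
step 3: c = 2.449433, f(c) = 0.002365 > 0 → new bracket [0.924000, 2.449433]

2.44943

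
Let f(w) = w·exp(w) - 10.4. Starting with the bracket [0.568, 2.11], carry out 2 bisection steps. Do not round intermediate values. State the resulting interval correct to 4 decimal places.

f(0.568000) = -9.397631, f(2.110000) = 7.003789 (opposite signs)
step 1: m = 1.339000, f(m) = -5.291412 < 0 → root in [1.339000, 2.110000]
step 2: m = 1.724500, f(m) = -0.726046 < 0 → root in [1.724500, 2.110000]

[1.7245, 2.1100]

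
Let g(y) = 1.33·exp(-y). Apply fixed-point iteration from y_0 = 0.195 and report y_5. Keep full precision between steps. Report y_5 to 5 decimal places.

0.75421

y_1 = g(0.195000) = 1.094370
y_2 = g(1.094370) = 0.445218
y_3 = g(0.445218) = 0.852110
y_4 = g(0.852110) = 0.567263
y_5 = g(0.567263) = 0.754210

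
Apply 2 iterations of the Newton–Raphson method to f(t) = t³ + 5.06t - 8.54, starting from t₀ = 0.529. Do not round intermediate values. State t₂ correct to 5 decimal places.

f'(t) = 3t² + 5.06
t_0 = 0.529000: f = -5.715224, f' = 5.899523 → t_1 = 0.529000 - (-5.715224)/(5.899523) = 1.497760
t_1 = 1.497760: f = 2.398573, f' = 11.789858 → t_2 = 1.497760 - (2.398573)/(11.789858) = 1.294317

1.29432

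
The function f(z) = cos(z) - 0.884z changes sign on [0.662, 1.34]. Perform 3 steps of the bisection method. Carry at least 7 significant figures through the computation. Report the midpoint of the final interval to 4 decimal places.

f(0.662000) = 0.203556, f(1.340000) = -0.955807 (opposite signs)
step 1: m = 1.001000, f(m) = -0.345423 < 0 → root in [0.662000, 1.001000]
step 2: m = 0.831500, f(m) = -0.061278 < 0 → root in [0.662000, 0.831500]
step 3: m = 0.746750, f(m) = 0.073773 > 0 → root in [0.746750, 0.831500]
Midpoint of [0.746750, 0.831500] = 0.789125

0.7891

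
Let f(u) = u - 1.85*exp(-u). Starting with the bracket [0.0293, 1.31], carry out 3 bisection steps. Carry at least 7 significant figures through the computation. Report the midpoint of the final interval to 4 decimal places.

f(0.029300) = -1.767281, f(1.310000) = 0.810833 (opposite signs)
step 1: m = 0.669650, f(m) = -0.277342 < 0 → root in [0.669650, 1.310000]
step 2: m = 0.989825, f(m) = 0.302288 > 0 → root in [0.669650, 0.989825]
step 3: m = 0.829738, f(m) = 0.022835 > 0 → root in [0.669650, 0.829738]
Midpoint of [0.669650, 0.829738] = 0.749694

0.7497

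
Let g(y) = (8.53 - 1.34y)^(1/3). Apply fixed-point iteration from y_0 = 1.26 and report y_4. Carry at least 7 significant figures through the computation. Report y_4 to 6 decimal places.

1.825363

y_1 = g(1.260000) = 1.898392
y_2 = g(1.898392) = 1.815722
y_3 = g(1.815722) = 1.826854
y_4 = g(1.826854) = 1.825363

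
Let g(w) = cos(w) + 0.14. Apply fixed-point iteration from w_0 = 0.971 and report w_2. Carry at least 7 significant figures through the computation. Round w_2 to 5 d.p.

w_1 = g(0.971000) = 0.704474
w_2 = g(0.704474) = 0.901952

0.90195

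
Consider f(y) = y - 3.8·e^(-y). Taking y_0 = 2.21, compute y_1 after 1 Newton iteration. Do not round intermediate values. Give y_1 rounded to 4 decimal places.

f'(y) = 1 + 3.8·e^(-y)
y_0 = 2.210000: f = 1.793138, f' = 1.416862 → y_1 = 2.210000 - (1.793138)/(1.416862) = 0.944431

0.9444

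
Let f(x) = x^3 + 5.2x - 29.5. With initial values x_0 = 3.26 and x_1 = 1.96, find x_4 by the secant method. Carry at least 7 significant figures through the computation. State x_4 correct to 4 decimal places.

Secant update: x_(k+1) = x_k − f(x_k)·(x_k − x_(k-1))/(f(x_k) − f(x_(k-1))).
f(x_0) = 22.097976, f(x_1) = -11.778464
x_2 = 1.960000 - (-11.778464)·(1.960000 - 3.260000)/(-11.778464 - (22.097976)) = 2.411996; f(x_2) = -2.925300
x_3 = 2.411996 - (-2.925300)·(2.411996 - 1.960000)/(-2.925300 - (-11.778464)) = 2.561346; f(x_3) = 0.622692
x_4 = 2.561346 - (0.622692)·(2.561346 - 2.411996)/(0.622692 - (-2.925300)) = 2.535134; f(x_4) = -0.024235

2.5351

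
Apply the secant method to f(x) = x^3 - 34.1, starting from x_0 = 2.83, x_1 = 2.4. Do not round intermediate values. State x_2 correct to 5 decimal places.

3.38614

Secant update: x_(k+1) = x_k − f(x_k)·(x_k − x_(k-1))/(f(x_k) − f(x_(k-1))).
f(x_0) = -11.434813, f(x_1) = -20.276000
x_2 = 2.400000 - (-20.276000)·(2.400000 - 2.830000)/(-20.276000 - (-11.434813)) = 3.386144; f(x_2) = 4.725416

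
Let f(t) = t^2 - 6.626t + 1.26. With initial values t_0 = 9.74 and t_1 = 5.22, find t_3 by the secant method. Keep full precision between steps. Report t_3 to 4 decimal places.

6.5580

f(t_0) = 31.590360, f(t_1) = -6.079320
t_2 = 5.220000 - (-6.079320)·(5.220000 - 9.740000)/(-6.079320 - (31.590360)) = 5.949460; f(t_2) = -2.765047
t_3 = 5.949460 - (-2.765047)·(5.949460 - 5.220000)/(-2.765047 - (-6.079320)) = 6.558038; f(t_3) = 0.814299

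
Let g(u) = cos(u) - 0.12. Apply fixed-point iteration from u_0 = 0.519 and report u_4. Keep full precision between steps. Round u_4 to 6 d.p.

0.646116

u_1 = g(0.519000) = 0.748316
u_2 = g(0.748316) = 0.612836
u_3 = g(0.612836) = 0.698020
u_4 = g(0.698020) = 0.646116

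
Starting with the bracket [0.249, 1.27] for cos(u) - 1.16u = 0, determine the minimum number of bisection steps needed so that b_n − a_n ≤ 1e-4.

14

Initial width b − a = 1.27 − 0.249 = 1.021000.
After n steps the width is (b−a)/2^n; need (b−a)/2^n ≤ 1e-4.
So n ≥ log₂(1.021000/1e-4) = log₂(10210.0000) ≈ 13.3177.
Hence n = 14.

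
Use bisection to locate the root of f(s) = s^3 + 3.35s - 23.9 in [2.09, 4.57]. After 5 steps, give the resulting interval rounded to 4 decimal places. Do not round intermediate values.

[2.4775, 2.5550]

f(2.090000) = -7.769171, f(4.570000) = 86.853493 (opposite signs)
step 1: m = 3.330000, f(m) = 24.181537 > 0 → root in [2.090000, 3.330000]
step 2: m = 2.710000, f(m) = 5.081011 > 0 → root in [2.090000, 2.710000]
step 3: m = 2.400000, f(m) = -2.036000 < 0 → root in [2.400000, 2.710000]
step 4: m = 2.555000, f(m) = 1.338354 > 0 → root in [2.400000, 2.555000]
step 5: m = 2.477500, f(m) = -0.393465 < 0 → root in [2.477500, 2.555000]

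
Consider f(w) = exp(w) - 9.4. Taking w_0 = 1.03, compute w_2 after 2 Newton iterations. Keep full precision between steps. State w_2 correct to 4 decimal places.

Newton update: w ← w − f(w)/f'(w).
f'(w) = exp(w)
w_0 = 1.030000: f = -6.598934, f' = 2.801066 → w_1 = 1.030000 - (-6.598934)/(2.801066) = 3.385865
w_1 = 3.385865: f = 20.143550, f' = 29.543550 → w_2 = 3.385865 - (20.143550)/(29.543550) = 2.704040

2.7040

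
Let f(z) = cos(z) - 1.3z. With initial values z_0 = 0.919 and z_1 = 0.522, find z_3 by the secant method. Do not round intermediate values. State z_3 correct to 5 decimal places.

Secant update: z_(k+1) = z_k − f(z_k)·(z_k − z_(k-1))/(f(z_k) − f(z_(k-1))).
f(z_0) = -0.588085, f(z_1) = 0.188224
z_2 = 0.522000 - (0.188224)·(0.522000 - 0.919000)/(0.188224 - (-0.588085)) = 0.618257; f(z_2) = 0.011157
z_3 = 0.618257 - (0.011157)·(0.618257 - 0.522000)/(0.011157 - (0.188224)) = 0.624322; f(z_3) = -0.000258

0.62432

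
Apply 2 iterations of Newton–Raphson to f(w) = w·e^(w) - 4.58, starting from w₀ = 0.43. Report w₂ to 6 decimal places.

1.679966

f'(w) = (w + 1)·e^(w)
w_0 = 0.430000: f = -3.918979, f' = 2.198278 → w_1 = 0.430000 - (-3.918979)/(2.198278) = 2.212749
w_1 = 2.212749: f = 15.646330, f' = 29.367144 → w_2 = 2.212749 - (15.646330)/(29.367144) = 1.679966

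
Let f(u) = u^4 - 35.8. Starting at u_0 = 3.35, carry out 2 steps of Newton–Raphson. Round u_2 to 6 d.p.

Newton update: u ← u − f(u)/f'(u).
f'(u) = 4u^3
u_0 = 3.350000: f = 90.144506, f' = 150.381500 → u_1 = 3.350000 - (90.144506)/(150.381500) = 2.750561
u_1 = 2.750561: f = 21.438105, f' = 83.238439 → u_2 = 2.750561 - (21.438105)/(83.238439) = 2.493011

2.493011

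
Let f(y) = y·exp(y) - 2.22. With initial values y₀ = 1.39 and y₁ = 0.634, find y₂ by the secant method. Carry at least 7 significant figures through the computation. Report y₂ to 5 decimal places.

Secant update: y_(k+1) = y_k − f(y_k)·(y_k − y_(k-1))/(f(y_k) − f(y_(k-1))).
f(y_0) = 3.360642, f(y_1) = -1.024824
y_2 = 0.634000 - (-1.024824)·(0.634000 - 1.390000)/(-1.024824 - (3.360642)) = 0.810667; f(y_2) = -0.396480

0.81067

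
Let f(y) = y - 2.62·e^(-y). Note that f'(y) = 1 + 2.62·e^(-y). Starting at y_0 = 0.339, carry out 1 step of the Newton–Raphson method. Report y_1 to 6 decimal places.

0.871913

y_0 = 0.339000: f = -1.527704, f' = 2.866704 → y_1 = 0.339000 - (-1.527704)/(2.866704) = 0.871913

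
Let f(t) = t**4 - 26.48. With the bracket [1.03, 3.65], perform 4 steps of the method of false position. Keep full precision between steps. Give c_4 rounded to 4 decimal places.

2.0482

f(1.030000) = -25.354491, f(3.650000) = 151.009006
step 1: c = 1.406658, f(c) = -22.564796 < 0 → new bracket [1.406658, 3.650000]
step 2: c = 1.698295, f(c) = -18.161351 < 0 → new bracket [1.698295, 3.650000]
step 3: c = 1.907821, f(c) = -13.231986 < 0 → new bracket [1.907821, 3.650000]
step 4: c = 2.048179, f(c) = -8.881663 < 0 → new bracket [2.048179, 3.650000]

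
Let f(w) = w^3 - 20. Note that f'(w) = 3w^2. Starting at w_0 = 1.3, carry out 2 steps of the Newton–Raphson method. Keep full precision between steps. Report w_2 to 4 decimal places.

w_0 = 1.300000: f = -17.803000, f' = 5.070000 → w_1 = 1.300000 - (-17.803000)/(5.070000) = 4.811440
w_1 = 4.811440: f = 91.384608, f' = 69.449860 → w_2 = 4.811440 - (91.384608)/(69.449860) = 3.495604

3.4956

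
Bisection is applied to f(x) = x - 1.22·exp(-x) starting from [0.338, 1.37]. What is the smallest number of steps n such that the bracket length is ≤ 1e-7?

Initial width b − a = 1.37 − 0.338 = 1.032000.
After n steps the width is (b−a)/2^n; need (b−a)/2^n ≤ 1e-7.
So n ≥ log₂(1.032000/1e-7) = log₂(10320000.0000) ≈ 23.2989.
Hence n = 24.

24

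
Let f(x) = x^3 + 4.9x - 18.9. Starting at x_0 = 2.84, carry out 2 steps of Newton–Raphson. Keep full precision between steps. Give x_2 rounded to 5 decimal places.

Newton update: x ← x − f(x)/f'(x).
f'(x) = 3x^2 + 4.9
x_0 = 2.840000: f = 17.922304, f' = 29.096800 → x_1 = 2.840000 - (17.922304)/(29.096800) = 2.224046
x_1 = 2.224046: f = 2.998794, f' = 19.739136 → x_2 = 2.224046 - (2.998794)/(19.739136) = 2.072124

2.07212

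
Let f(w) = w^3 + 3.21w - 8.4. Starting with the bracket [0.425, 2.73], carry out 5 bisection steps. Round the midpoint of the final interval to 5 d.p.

1.54148

f(0.425000) = -6.958984, f(2.730000) = 20.709717 (opposite signs)
step 1: m = 1.577500, f(m) = 0.589394 > 0 → root in [0.425000, 1.577500]
step 2: m = 1.001250, f(m) = -4.182233 < 0 → root in [1.001250, 1.577500]
step 3: m = 1.289375, f(m) = -2.117536 < 0 → root in [1.289375, 1.577500]
step 4: m = 1.433437, f(m) = -0.853320 < 0 → root in [1.433437, 1.577500]
step 5: m = 1.505469, f(m) = -0.155397 < 0 → root in [1.505469, 1.577500]
Midpoint of [1.505469, 1.577500] = 1.541484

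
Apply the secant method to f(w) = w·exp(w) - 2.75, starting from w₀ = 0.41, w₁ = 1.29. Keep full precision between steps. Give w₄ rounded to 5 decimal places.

1.00869

f(w_0) = -2.132205, f(w_1) = 1.936295
w_2 = 1.290000 - (1.936295)·(1.290000 - 0.410000)/(1.936295 - (-2.132205)) = 0.871187; f(w_2) = -0.668083
w_3 = 0.871187 - (-0.668083)·(0.871187 - 1.290000)/(-0.668083 - (1.936295)) = 0.978622; f(w_3) = -0.146093
w_4 = 0.978622 - (-0.146093)·(0.978622 - 0.871187)/(-0.146093 - (-0.668083)) = 1.008691; f(w_4) = 0.015840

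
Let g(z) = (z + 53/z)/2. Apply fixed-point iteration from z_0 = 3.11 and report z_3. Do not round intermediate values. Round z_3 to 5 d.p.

z_1 = g(3.110000) = 10.075900
z_2 = g(10.075900) = 7.667988
z_3 = g(7.667988) = 7.289920

7.28992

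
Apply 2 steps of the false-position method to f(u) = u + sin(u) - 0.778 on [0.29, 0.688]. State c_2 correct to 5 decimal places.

0.39409

f(0.290000) = -0.202048, f(0.688000) = 0.544993
step 1: c = 0.397645, f(c) = 0.006893 > 0 → new bracket [0.290000, 0.397645]
step 2: c = 0.394094, f(c) = 0.000065 > 0 → new bracket [0.290000, 0.394094]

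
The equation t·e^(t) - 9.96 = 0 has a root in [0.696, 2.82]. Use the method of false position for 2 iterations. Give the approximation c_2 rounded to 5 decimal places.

f(0.696000) = -8.564023, f(2.820000) = 37.350719
step 1: c = 1.092169, f(c) = -6.704538 < 0 → new bracket [1.092169, 2.820000]
step 2: c = 1.355118, f(c) = -4.705909 < 0 → new bracket [1.355118, 2.820000]

1.35512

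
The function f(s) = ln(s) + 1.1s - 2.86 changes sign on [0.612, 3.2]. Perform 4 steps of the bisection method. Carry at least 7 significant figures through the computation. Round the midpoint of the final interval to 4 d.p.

1.9869

f(0.612000) = -2.677823, f(3.200000) = 1.823151 (opposite signs)
step 1: m = 1.906000, f(m) = -0.118393 < 0 → root in [1.906000, 3.200000]
step 2: m = 2.553000, f(m) = 0.885569 > 0 → root in [1.906000, 2.553000]
step 3: m = 2.229500, f(m) = 0.394227 > 0 → root in [1.906000, 2.229500]
step 4: m = 2.067750, f(m) = 0.140986 > 0 → root in [1.906000, 2.067750]
Midpoint of [1.906000, 2.067750] = 1.986875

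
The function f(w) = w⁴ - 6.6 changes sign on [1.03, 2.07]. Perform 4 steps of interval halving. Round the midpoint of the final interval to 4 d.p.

1.5825

f(1.030000) = -5.474491, f(2.070000) = 11.760368 (opposite signs)
step 1: m = 1.550000, f(m) = -0.827994 < 0 → root in [1.550000, 2.070000]
step 2: m = 1.810000, f(m) = 4.132831 > 0 → root in [1.550000, 1.810000]
step 3: m = 1.680000, f(m) = 1.365942 > 0 → root in [1.550000, 1.680000]
step 4: m = 1.615000, f(m) = 0.202838 > 0 → root in [1.550000, 1.615000]
Midpoint of [1.550000, 1.615000] = 1.582500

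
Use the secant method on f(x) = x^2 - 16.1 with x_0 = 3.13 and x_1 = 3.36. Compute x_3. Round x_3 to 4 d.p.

f(x_0) = -6.303100, f(x_1) = -4.810400
x_2 = 3.360000 - (-4.810400)·(3.360000 - 3.130000)/(-4.810400 - (-6.303100)) = 4.101202; f(x_2) = 0.719857
x_3 = 4.101202 - (0.719857)·(4.101202 - 3.360000)/(0.719857 - (-4.810400)) = 4.004722; f(x_3) = -0.062203

4.0047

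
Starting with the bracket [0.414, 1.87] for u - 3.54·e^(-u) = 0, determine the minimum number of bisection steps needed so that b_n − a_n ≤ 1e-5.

Initial width b − a = 1.87 − 0.414 = 1.456000.
After n steps the width is (b−a)/2^n; need (b−a)/2^n ≤ 1e-5.
So n ≥ log₂(1.456000/1e-5) = log₂(145600.0000) ≈ 17.1517.
Hence n = 18.

18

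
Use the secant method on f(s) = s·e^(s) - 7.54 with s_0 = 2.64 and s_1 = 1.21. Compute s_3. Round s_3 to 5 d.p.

f(s_0) = 29.454858, f(s_1) = -3.482284
s_2 = 1.210000 - (-3.482284)·(1.210000 - 2.640000)/(-3.482284 - (29.454858)) = 1.361187; f(s_2) = -2.230254
s_3 = 1.361187 - (-2.230254)·(1.361187 - 1.210000)/(-2.230254 - (-3.482284)) = 1.630498; f(s_3) = 0.786001

1.63050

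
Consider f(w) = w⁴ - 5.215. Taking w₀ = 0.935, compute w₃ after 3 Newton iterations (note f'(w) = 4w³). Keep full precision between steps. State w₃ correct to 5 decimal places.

1.58518

w_0 = 0.935000: f = -4.450731, f' = 3.269602 → w_1 = 0.935000 - (-4.450731)/(3.269602) = 2.296246
w_1 = 2.296246: f = 22.586828, f' = 48.430059 → w_2 = 2.296246 - (22.586828)/(48.430059) = 1.829865
w_2 = 1.829865: f = 5.996828, f' = 24.508533 → w_3 = 1.829865 - (5.996828)/(24.508533) = 1.585182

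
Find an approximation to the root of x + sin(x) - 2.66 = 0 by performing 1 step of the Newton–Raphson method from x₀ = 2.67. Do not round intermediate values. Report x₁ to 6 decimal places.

f'(x) = 1 + cos(x)
x_0 = 2.670000: f = 0.464306, f' = 0.109154 → x_1 = 2.670000 - (0.464306)/(0.109154) = -1.583670

-1.583670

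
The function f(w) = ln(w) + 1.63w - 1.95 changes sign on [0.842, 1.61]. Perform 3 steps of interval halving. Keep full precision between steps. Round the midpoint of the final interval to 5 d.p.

f(0.842000) = -0.749515, f(1.610000) = 1.150534 (opposite signs)
step 1: m = 1.226000, f(m) = 0.252137 > 0 → root in [0.842000, 1.226000]
step 2: m = 1.034000, f(m) = -0.231145 < 0 → root in [1.034000, 1.226000]
step 3: m = 1.130000, f(m) = 0.014118 > 0 → root in [1.034000, 1.130000]
Midpoint of [1.034000, 1.130000] = 1.082000

1.08200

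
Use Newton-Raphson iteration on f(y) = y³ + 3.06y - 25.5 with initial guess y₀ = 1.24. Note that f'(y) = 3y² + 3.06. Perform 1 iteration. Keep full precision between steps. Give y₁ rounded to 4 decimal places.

3.8204

Newton update: y ← y − f(y)/f'(y).
y_0 = 1.240000: f = -19.798976, f' = 7.672800 → y_1 = 1.240000 - (-19.798976)/(7.672800) = 3.820411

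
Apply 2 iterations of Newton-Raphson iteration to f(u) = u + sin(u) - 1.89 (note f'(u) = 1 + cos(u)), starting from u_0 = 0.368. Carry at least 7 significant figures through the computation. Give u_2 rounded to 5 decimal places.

1.03074

u_0 = 0.368000: f = -1.162250, f' = 1.933049 → u_1 = 0.368000 - (-1.162250)/(1.933049) = 0.969252
u_1 = 0.969252: f = -0.096285, f' = 1.565916 → u_2 = 0.969252 - (-0.096285)/(1.565916) = 1.030740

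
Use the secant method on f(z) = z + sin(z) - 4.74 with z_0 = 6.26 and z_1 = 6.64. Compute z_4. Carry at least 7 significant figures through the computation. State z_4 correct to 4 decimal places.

5.4679

Secant update: z_(k+1) = z_k − f(z_k)·(z_k − z_(k-1))/(f(z_k) − f(z_(k-1))).
f(z_0) = 1.496817, f(z_1) = 2.249291
z_2 = 6.640000 - (2.249291)·(6.640000 - 6.260000)/(2.249291 - (1.496817)) = 5.504107; f(z_2) = 0.061483
z_3 = 5.504107 - (0.061483)·(5.504107 - 6.640000)/(0.061483 - (2.249291)) = 5.472185; f(z_3) = 0.007209
z_4 = 5.472185 - (0.007209)·(5.472185 - 5.504107)/(0.007209 - (0.061483)) = 5.467945; f(z_4) = 0.000055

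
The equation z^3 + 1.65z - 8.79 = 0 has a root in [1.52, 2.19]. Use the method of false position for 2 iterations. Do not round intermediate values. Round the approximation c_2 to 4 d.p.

f(1.520000) = -2.770192, f(2.190000) = 5.326959
step 1: c = 1.749220, f(c) = -0.551575 < 0 → new bracket [1.749220, 2.190000]
step 2: c = 1.790578, f(c) = -0.094652 < 0 → new bracket [1.790578, 2.190000]

1.7906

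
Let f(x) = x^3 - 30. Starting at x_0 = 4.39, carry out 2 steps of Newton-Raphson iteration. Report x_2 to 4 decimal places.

f'(x) = 3x^2
x_0 = 4.390000: f = 54.604519, f' = 57.816300 → x_1 = 4.390000 - (54.604519)/(57.816300) = 3.445551
x_1 = 3.445551: f = 10.904984, f' = 35.615475 → x_2 = 3.445551 - (10.904984)/(35.615475) = 3.139365

3.1394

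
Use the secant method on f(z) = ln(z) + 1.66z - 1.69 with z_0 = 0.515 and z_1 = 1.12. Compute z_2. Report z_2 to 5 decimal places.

1.02404

f(z_0) = -1.498688, f(z_1) = 0.282529
z_2 = 1.120000 - (0.282529)·(1.120000 - 0.515000)/(0.282529 - (-1.498688)) = 1.024038; f(z_2) = 0.033656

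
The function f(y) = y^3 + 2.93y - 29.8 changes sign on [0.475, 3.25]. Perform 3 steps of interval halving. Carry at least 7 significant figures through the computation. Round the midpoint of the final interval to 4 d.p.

2.7297

f(0.475000) = -28.301078, f(3.250000) = 14.050625 (opposite signs)
step 1: m = 1.862500, f(m) = -17.882037 < 0 → root in [1.862500, 3.250000]
step 2: m = 2.556250, f(m) = -5.606592 < 0 → root in [2.556250, 3.250000]
step 3: m = 2.903125, f(m) = 3.174085 > 0 → root in [2.556250, 2.903125]
Midpoint of [2.556250, 2.903125] = 2.729687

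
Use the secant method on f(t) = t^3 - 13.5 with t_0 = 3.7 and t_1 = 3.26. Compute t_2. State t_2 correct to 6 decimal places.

2.678741

f(t_0) = 37.153000, f(t_1) = 21.145976
t_2 = 3.260000 - (21.145976)·(3.260000 - 3.700000)/(21.145976 - (37.153000)) = 2.678741; f(t_2) = 5.721713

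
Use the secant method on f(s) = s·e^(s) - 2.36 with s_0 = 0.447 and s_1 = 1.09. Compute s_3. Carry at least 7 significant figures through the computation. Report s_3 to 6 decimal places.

0.923142

f(s_0) = -1.661064, f(s_1) = 0.881959
s_2 = 1.090000 - (0.881959)·(1.090000 - 0.447000)/(0.881959 - (-1.661064)) = 0.866998; f(s_2) = -0.296757
s_3 = 0.866998 - (-0.296757)·(0.866998 - 1.090000)/(-0.296757 - (0.881959)) = 0.923142; f(s_3) = -0.036281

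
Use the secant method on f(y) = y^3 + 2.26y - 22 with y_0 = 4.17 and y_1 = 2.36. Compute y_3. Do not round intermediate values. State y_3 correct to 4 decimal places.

2.5389

f(y_0) = 59.935913, f(y_1) = -3.522144
y_2 = 2.360000 - (-3.522144)·(2.360000 - 4.170000)/(-3.522144 - (59.935913)) = 2.460461; f(y_2) = -1.544045
y_3 = 2.460461 - (-1.544045)·(2.460461 - 2.360000)/(-1.544045 - (-3.522144)) = 2.538878; f(y_3) = 0.103230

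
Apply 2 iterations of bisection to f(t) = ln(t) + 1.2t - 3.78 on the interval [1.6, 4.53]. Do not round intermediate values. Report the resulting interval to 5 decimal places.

f(1.600000) = -1.389996, f(4.530000) = 3.166722 (opposite signs)
step 1: m = 3.065000, f(m) = 1.018048 > 0 → root in [1.600000, 3.065000]
step 2: m = 2.332500, f(m) = -0.134059 < 0 → root in [2.332500, 3.065000]

[2.33250, 3.06500]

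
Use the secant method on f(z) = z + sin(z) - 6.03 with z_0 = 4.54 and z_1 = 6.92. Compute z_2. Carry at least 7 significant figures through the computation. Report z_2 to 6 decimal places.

6.027676

Secant update: z_(k+1) = z_k − f(z_k)·(z_k − z_(k-1))/(f(z_k) − f(z_(k-1))).
f(z_0) = -2.475178, f(z_1) = 1.484637
z_2 = 6.920000 - (1.484637)·(6.920000 - 4.540000)/(1.484637 - (-2.475178)) = 6.027676; f(z_2) = -0.255062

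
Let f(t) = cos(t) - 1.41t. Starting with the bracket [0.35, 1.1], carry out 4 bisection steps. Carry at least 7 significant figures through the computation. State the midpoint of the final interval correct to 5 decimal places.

0.60781

f(0.350000) = 0.445873, f(1.100000) = -1.097404 (opposite signs)
step 1: m = 0.725000, f(m) = -0.273751 < 0 → root in [0.350000, 0.725000]
step 2: m = 0.537500, f(m) = 0.101116 > 0 → root in [0.537500, 0.725000]
step 3: m = 0.631250, f(m) = -0.082772 < 0 → root in [0.537500, 0.631250]
step 4: m = 0.584375, f(m) = 0.010088 > 0 → root in [0.584375, 0.631250]
Midpoint of [0.584375, 0.631250] = 0.607813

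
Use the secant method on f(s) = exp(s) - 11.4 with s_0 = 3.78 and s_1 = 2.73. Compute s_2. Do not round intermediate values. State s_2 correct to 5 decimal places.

2.58502

f(s_0) = 32.416042, f(s_1) = 3.932887
s_2 = 2.730000 - (3.932887)·(2.730000 - 3.780000)/(3.932887 - (32.416042)) = 2.585018; f(s_2) = 1.863534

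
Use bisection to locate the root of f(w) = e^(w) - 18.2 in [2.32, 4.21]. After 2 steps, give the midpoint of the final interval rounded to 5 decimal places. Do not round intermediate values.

f(2.320000) = -8.024326, f(4.210000) = 49.156540 (opposite signs)
step 1: m = 3.265000, f(m) = 7.980111 > 0 → root in [2.320000, 3.265000]
step 2: m = 2.792500, f(m) = -1.878227 < 0 → root in [2.792500, 3.265000]
Midpoint of [2.792500, 3.265000] = 3.028750

3.02875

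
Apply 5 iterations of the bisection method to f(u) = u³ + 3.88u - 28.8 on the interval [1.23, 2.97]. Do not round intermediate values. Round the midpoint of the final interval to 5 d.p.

2.67094

f(1.230000) = -22.166733, f(2.970000) = 8.921673 (opposite signs)
step 1: m = 2.100000, f(m) = -11.391000 < 0 → root in [2.100000, 2.970000]
step 2: m = 2.535000, f(m) = -2.673720 < 0 → root in [2.535000, 2.970000]
step 3: m = 2.752500, f(m) = 2.733345 > 0 → root in [2.535000, 2.752500]
step 4: m = 2.643750, f(m) = -0.063987 < 0 → root in [2.643750, 2.752500]
step 5: m = 2.698125, f(m) = 1.310747 > 0 → root in [2.643750, 2.698125]
Midpoint of [2.643750, 2.698125] = 2.670937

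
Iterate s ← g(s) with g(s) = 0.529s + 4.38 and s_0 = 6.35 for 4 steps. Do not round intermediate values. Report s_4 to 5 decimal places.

s_1 = g(6.350000) = 7.739150
s_2 = g(7.739150) = 8.474010
s_3 = g(8.474010) = 8.862751
s_4 = g(8.862751) = 9.068396

9.06840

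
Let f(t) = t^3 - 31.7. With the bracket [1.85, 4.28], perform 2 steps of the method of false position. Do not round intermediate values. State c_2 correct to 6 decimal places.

3.025093

f(1.850000) = -25.368375, f(4.280000) = 46.702752
step 1: c = 2.705338, f(c) = -11.900034 < 0 → new bracket [2.705338, 4.280000]
step 2: c = 3.025093, f(c) = -4.016814 < 0 → new bracket [3.025093, 4.280000]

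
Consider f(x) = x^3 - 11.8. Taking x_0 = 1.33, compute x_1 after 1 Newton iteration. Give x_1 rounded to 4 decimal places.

f'(x) = 3x^2
x_0 = 1.330000: f = -9.447363, f' = 5.306700 → x_1 = 1.330000 - (-9.447363)/(5.306700) = 3.110271

3.1103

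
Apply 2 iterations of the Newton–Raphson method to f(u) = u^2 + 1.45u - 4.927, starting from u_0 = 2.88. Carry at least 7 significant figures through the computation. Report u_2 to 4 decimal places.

Newton update: u ← u − f(u)/f'(u).
f'(u) = 2u + 1.45
u_0 = 2.880000: f = 7.543400, f' = 7.210000 → u_1 = 2.880000 - (7.543400)/(7.210000) = 1.833759
u_1 = 1.833759: f = 1.094621, f' = 5.117517 → u_2 = 1.833759 - (1.094621)/(5.117517) = 1.619862

1.6199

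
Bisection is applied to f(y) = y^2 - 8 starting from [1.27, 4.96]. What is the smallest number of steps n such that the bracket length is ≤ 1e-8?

Initial width b − a = 4.96 − 1.27 = 3.690000.
After n steps the width is (b−a)/2^n; need (b−a)/2^n ≤ 1e-8.
So n ≥ log₂(3.690000/1e-8) = log₂(369000000.0000) ≈ 28.4590.
Hence n = 29.

29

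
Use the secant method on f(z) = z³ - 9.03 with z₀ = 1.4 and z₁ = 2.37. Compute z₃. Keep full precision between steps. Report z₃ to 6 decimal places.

2.068674

f(z_0) = -6.286000, f(z_1) = 4.282053
z_2 = 2.370000 - (4.282053)·(2.370000 - 1.400000)/(4.282053 - (-6.286000)) = 1.976967; f(z_2) = -1.303223
z_3 = 1.976967 - (-1.303223)·(1.976967 - 2.370000)/(-1.303223 - (4.282053)) = 2.068674; f(z_3) = -0.177288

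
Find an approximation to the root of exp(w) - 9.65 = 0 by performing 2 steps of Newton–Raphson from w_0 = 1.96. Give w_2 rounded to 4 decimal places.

2.2683

f'(w) = exp(w)
w_0 = 1.960000: f = -2.550673, f' = 7.099327 → w_1 = 1.960000 - (-2.550673)/(7.099327) = 2.319284
w_1 = 2.319284: f = 0.518389, f' = 10.168389 → w_2 = 2.319284 - (0.518389)/(10.168389) = 2.268303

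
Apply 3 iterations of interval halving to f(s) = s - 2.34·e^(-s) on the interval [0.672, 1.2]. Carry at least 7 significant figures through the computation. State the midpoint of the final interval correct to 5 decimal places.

0.90300

f(0.672000) = -0.523006, f(1.200000) = 0.495206 (opposite signs)
step 1: m = 0.936000, f(m) = 0.018267 > 0 → root in [0.672000, 0.936000]
step 2: m = 0.804000, f(m) = -0.243232 < 0 → root in [0.804000, 0.936000]
step 3: m = 0.870000, f(m) = -0.110347 < 0 → root in [0.870000, 0.936000]
Midpoint of [0.870000, 0.936000] = 0.903000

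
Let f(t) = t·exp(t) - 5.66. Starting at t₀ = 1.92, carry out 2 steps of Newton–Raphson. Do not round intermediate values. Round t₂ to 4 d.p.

Newton update: t ← t − f(t)/f'(t).
f'(t) = (t + 1)·exp(t)
t_0 = 1.920000: f = 7.436240, f' = 19.917199 → t_1 = 1.920000 - (7.436240)/(19.917199) = 1.546642
t_1 = 1.546642: f = 1.602532, f' = 11.958209 → t_2 = 1.546642 - (1.602532)/(11.958209) = 1.412631

1.4126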